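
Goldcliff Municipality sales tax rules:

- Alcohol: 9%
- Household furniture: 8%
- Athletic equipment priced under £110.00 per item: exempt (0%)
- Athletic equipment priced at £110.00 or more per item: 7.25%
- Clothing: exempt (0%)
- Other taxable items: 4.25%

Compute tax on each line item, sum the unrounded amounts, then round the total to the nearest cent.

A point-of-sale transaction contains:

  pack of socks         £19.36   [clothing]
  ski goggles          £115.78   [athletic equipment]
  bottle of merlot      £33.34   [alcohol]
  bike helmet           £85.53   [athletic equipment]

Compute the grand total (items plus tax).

£265.40

Pack of socks £19.36: clothing → 0% → £0.00
Ski goggles £115.78: athletic equipment, £110.00 or more → 7.25% → £8.39405
Bottle of merlot £33.34: alcohol → 9% → £3.0006
Bike helmet £85.53: athletic equipment, under £110.00 → 0% → £0.00
Subtotal = £254.01; unrounded tax = £11.39465 → £11.39; total due = £265.40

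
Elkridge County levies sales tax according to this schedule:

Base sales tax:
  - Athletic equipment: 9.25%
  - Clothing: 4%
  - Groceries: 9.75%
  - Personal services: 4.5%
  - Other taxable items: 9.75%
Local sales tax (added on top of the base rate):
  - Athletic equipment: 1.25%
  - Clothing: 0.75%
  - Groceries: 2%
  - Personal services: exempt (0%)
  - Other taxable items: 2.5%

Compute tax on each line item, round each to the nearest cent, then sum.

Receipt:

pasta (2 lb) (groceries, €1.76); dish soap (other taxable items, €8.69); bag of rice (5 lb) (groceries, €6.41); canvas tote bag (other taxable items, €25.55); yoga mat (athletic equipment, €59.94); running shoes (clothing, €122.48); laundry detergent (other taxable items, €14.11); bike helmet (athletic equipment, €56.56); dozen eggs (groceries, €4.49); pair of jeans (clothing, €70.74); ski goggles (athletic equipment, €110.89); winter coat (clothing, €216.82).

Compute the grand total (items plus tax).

Pasta (2 lb) €1.76: groceries → 9.75% + 2% local = 11.75% → €0.21
Dish soap €8.69: other taxable items → 9.75% + 2.5% local = 12.25% → €1.06
Bag of rice (5 lb) €6.41: groceries → 9.75% + 2% local = 11.75% → €0.75
Canvas tote bag €25.55: other taxable items → 9.75% + 2.5% local = 12.25% → €3.13
Yoga mat €59.94: athletic equipment → 9.25% + 1.25% local = 10.5% → €6.29
Running shoes €122.48: clothing → 4% + 0.75% local = 4.75% → €5.82
Laundry detergent €14.11: other taxable items → 9.75% + 2.5% local = 12.25% → €1.73
Bike helmet €56.56: athletic equipment → 9.25% + 1.25% local = 10.5% → €5.94
Dozen eggs €4.49: groceries → 9.75% + 2% local = 11.75% → €0.53
Pair of jeans €70.74: clothing → 4% + 0.75% local = 4.75% → €3.36
Ski goggles €110.89: athletic equipment → 9.25% + 1.25% local = 10.5% → €11.64
Winter coat €216.82: clothing → 4% + 0.75% local = 4.75% → €10.30
Subtotal = €698.44; tax = €50.76; total due = €749.20

€749.20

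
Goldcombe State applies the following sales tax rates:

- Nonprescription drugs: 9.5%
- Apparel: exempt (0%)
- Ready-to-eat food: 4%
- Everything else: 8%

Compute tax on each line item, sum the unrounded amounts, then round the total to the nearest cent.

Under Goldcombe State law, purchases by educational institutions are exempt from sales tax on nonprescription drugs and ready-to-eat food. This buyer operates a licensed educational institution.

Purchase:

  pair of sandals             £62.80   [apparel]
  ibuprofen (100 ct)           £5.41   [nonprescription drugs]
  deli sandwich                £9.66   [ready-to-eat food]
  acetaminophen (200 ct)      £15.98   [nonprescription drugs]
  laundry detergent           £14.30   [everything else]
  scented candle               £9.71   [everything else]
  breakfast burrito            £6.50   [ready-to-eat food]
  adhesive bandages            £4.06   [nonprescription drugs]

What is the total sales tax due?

Pair of sandals £62.80: apparel → 0% → £0.00
Ibuprofen (100 ct) £5.41: nonprescription drugs, buyer-exempt → 0% → £0.00
Deli sandwich £9.66: ready-to-eat food, buyer-exempt → 0% → £0.00
Acetaminophen (200 ct) £15.98: nonprescription drugs, buyer-exempt → 0% → £0.00
Laundry detergent £14.30: everything else → 8% → £1.144
Scented candle £9.71: everything else → 8% → £0.7768
Breakfast burrito £6.50: ready-to-eat food, buyer-exempt → 0% → £0.00
Adhesive bandages £4.06: nonprescription drugs, buyer-exempt → 0% → £0.00
Unrounded tax sum = £1.9208 → £1.92

£1.92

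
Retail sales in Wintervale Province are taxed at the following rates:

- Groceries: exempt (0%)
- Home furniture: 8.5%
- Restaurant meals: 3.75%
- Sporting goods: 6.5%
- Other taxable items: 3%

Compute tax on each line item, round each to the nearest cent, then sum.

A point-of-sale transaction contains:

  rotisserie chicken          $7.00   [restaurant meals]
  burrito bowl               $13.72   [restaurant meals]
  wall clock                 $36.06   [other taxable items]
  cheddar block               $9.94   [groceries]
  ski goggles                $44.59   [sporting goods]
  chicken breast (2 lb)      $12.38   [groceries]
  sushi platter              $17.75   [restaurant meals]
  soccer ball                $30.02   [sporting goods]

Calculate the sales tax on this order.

Rotisserie chicken $7.00: restaurant meals → 3.75% → $0.26
Burrito bowl $13.72: restaurant meals → 3.75% → $0.51
Wall clock $36.06: other taxable items → 3% → $1.08
Cheddar block $9.94: groceries → 0% → $0.00
Ski goggles $44.59: sporting goods → 6.5% → $2.90
Chicken breast (2 lb) $12.38: groceries → 0% → $0.00
Sushi platter $17.75: restaurant meals → 3.75% → $0.67
Soccer ball $30.02: sporting goods → 6.5% → $1.95
Total tax = $0.26 + $0.51 + $1.08 + $2.90 + $0.67 + $1.95 = $7.37

$7.37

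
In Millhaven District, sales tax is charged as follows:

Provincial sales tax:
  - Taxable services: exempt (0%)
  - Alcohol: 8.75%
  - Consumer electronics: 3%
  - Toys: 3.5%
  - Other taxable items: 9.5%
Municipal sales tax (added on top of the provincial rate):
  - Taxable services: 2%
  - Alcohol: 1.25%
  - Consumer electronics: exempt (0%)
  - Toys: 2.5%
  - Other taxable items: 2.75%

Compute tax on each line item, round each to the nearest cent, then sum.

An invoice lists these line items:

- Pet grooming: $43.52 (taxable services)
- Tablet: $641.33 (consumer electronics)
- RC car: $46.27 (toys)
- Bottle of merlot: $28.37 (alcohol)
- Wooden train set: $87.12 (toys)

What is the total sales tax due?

$30.96

Pet grooming $43.52: taxable services → 0% + 2% municipal = 2% → $0.87
Tablet $641.33: consumer electronics → 3% + 0% municipal = 3% → $19.24
RC car $46.27: toys → 3.5% + 2.5% municipal = 6% → $2.78
Bottle of merlot $28.37: alcohol → 8.75% + 1.25% municipal = 10% → $2.84
Wooden train set $87.12: toys → 3.5% + 2.5% municipal = 6% → $5.23
Total tax = $0.87 + $19.24 + $2.78 + $2.84 + $5.23 = $30.96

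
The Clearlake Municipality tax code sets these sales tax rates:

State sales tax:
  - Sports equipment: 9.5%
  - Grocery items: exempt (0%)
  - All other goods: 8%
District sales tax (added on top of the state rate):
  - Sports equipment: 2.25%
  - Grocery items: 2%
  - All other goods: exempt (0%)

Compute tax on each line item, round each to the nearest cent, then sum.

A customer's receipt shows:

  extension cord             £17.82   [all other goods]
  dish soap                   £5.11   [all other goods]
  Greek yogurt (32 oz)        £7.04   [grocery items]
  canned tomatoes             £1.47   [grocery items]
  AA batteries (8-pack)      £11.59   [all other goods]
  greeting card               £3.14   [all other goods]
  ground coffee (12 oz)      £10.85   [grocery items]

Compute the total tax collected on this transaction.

Extension cord £17.82: all other goods → 8% + 0% district = 8% → £1.43
Dish soap £5.11: all other goods → 8% + 0% district = 8% → £0.41
Greek yogurt (32 oz) £7.04: grocery items → 0% + 2% district = 2% → £0.14
Canned tomatoes £1.47: grocery items → 0% + 2% district = 2% → £0.03
AA batteries (8-pack) £11.59: all other goods → 8% + 0% district = 8% → £0.93
Greeting card £3.14: all other goods → 8% + 0% district = 8% → £0.25
Ground coffee (12 oz) £10.85: grocery items → 0% + 2% district = 2% → £0.22
Total tax = £1.43 + £0.41 + £0.14 + £0.03 + £0.93 + £0.25 + £0.22 = £3.41

£3.41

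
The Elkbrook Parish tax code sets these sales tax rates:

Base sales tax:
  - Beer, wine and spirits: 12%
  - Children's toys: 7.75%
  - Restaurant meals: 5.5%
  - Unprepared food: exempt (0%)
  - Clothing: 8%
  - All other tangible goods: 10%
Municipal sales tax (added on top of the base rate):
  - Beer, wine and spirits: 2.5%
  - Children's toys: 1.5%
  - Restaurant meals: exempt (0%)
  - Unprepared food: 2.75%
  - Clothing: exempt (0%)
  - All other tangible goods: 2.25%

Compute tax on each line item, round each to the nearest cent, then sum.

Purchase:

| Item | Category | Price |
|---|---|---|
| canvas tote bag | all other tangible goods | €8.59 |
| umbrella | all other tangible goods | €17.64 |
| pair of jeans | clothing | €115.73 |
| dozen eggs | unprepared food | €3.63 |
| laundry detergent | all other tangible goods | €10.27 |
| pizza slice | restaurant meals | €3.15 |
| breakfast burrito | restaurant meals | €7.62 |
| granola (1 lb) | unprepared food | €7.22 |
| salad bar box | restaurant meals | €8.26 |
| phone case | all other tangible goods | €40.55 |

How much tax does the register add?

€20.04

Canvas tote bag €8.59: all other tangible goods → 10% + 2.25% municipal = 12.25% → €1.05
Umbrella €17.64: all other tangible goods → 10% + 2.25% municipal = 12.25% → €2.16
Pair of jeans €115.73: clothing → 8% + 0% municipal = 8% → €9.26
Dozen eggs €3.63: unprepared food → 0% + 2.75% municipal = 2.75% → €0.10
Laundry detergent €10.27: all other tangible goods → 10% + 2.25% municipal = 12.25% → €1.26
Pizza slice €3.15: restaurant meals → 5.5% + 0% municipal = 5.5% → €0.17
Breakfast burrito €7.62: restaurant meals → 5.5% + 0% municipal = 5.5% → €0.42
Granola (1 lb) €7.22: unprepared food → 0% + 2.75% municipal = 2.75% → €0.20
Salad bar box €8.26: restaurant meals → 5.5% + 0% municipal = 5.5% → €0.45
Phone case €40.55: all other tangible goods → 10% + 2.25% municipal = 12.25% → €4.97
Total tax = €1.05 + €2.16 + €9.26 + €0.10 + €1.26 + €0.17 + €0.42 + €0.20 + €0.45 + €4.97 = €20.04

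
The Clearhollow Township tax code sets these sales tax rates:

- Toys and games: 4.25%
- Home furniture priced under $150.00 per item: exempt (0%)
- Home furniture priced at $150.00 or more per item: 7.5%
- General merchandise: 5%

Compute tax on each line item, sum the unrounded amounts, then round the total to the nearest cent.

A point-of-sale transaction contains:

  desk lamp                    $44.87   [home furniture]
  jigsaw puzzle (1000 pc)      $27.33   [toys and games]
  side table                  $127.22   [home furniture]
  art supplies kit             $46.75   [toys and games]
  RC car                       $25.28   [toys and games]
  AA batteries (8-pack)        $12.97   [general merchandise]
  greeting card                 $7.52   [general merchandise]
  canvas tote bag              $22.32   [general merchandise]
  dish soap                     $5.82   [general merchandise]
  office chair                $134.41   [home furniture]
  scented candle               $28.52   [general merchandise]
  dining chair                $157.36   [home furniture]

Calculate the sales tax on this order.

$19.88

Desk lamp $44.87: home furniture, under $150.00 → 0% → $0.00
Jigsaw puzzle (1000 pc) $27.33: toys and games → 4.25% → $1.161525
Side table $127.22: home furniture, under $150.00 → 0% → $0.00
Art supplies kit $46.75: toys and games → 4.25% → $1.986875
RC car $25.28: toys and games → 4.25% → $1.0744
AA batteries (8-pack) $12.97: general merchandise → 5% → $0.6485
Greeting card $7.52: general merchandise → 5% → $0.376
Canvas tote bag $22.32: general merchandise → 5% → $1.116
Dish soap $5.82: general merchandise → 5% → $0.291
Office chair $134.41: home furniture, under $150.00 → 0% → $0.00
Scented candle $28.52: general merchandise → 5% → $1.426
Dining chair $157.36: home furniture, $150.00 or more → 7.5% → $11.802
Unrounded tax sum = $19.8823 → $19.88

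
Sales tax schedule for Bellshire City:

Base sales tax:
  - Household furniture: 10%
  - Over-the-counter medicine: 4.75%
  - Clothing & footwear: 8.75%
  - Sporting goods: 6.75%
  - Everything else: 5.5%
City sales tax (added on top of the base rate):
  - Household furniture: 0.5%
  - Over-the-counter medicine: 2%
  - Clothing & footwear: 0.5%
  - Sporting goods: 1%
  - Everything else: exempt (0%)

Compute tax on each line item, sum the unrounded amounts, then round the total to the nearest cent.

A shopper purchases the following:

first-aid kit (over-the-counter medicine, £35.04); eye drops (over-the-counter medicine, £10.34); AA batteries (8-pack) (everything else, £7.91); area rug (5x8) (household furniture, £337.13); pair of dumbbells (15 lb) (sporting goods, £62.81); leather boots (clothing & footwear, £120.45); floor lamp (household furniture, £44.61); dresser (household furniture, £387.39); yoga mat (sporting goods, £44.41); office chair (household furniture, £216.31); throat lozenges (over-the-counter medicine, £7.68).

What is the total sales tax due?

£126.94

First-aid kit £35.04: over-the-counter medicine → 4.75% + 2% city = 6.75% → £2.3652
Eye drops £10.34: over-the-counter medicine → 4.75% + 2% city = 6.75% → £0.69795
AA batteries (8-pack) £7.91: everything else → 5.5% + 0% city = 5.5% → £0.43505
Area rug (5x8) £337.13: household furniture → 10% + 0.5% city = 10.5% → £35.39865
Pair of dumbbells (15 lb) £62.81: sporting goods → 6.75% + 1% city = 7.75% → £4.867775
Leather boots £120.45: clothing & footwear → 8.75% + 0.5% city = 9.25% → £11.141625
Floor lamp £44.61: household furniture → 10% + 0.5% city = 10.5% → £4.68405
Dresser £387.39: household furniture → 10% + 0.5% city = 10.5% → £40.67595
Yoga mat £44.41: sporting goods → 6.75% + 1% city = 7.75% → £3.441775
Office chair £216.31: household furniture → 10% + 0.5% city = 10.5% → £22.71255
Throat lozenges £7.68: over-the-counter medicine → 4.75% + 2% city = 6.75% → £0.5184
Unrounded tax sum = £126.938975 → £126.94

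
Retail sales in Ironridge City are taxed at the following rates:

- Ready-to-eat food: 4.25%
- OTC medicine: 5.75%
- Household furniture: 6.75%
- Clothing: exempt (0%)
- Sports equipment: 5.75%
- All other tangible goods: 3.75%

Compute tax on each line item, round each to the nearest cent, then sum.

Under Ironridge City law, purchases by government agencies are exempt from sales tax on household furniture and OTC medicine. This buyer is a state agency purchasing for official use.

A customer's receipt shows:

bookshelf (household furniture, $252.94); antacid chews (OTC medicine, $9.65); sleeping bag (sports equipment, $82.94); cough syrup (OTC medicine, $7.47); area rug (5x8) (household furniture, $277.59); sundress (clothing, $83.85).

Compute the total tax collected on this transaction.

Bookshelf $252.94: household furniture, buyer-exempt → 0% → $0.00
Antacid chews $9.65: OTC medicine, buyer-exempt → 0% → $0.00
Sleeping bag $82.94: sports equipment → 5.75% → $4.77
Cough syrup $7.47: OTC medicine, buyer-exempt → 0% → $0.00
Area rug (5x8) $277.59: household furniture, buyer-exempt → 0% → $0.00
Sundress $83.85: clothing → 0% → $0.00
Total tax = $4.77

$4.77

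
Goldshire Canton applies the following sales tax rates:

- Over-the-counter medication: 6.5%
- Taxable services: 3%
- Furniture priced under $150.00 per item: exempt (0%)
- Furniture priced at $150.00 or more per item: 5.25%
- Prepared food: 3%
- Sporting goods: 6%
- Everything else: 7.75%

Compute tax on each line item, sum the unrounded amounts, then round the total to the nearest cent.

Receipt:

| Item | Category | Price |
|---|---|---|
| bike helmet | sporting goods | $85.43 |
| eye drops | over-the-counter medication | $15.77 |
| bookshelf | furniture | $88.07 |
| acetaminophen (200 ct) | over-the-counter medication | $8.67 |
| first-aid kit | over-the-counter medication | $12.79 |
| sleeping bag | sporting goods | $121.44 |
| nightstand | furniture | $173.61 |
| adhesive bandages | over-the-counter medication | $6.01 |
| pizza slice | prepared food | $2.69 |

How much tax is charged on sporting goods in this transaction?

$12.41

Bike helmet $85.43: sporting goods → 6% → $5.1258
Sleeping bag $121.44: sporting goods → 6% → $7.2864
Tax on sporting goods: unrounded sum = $12.4122 → $12.41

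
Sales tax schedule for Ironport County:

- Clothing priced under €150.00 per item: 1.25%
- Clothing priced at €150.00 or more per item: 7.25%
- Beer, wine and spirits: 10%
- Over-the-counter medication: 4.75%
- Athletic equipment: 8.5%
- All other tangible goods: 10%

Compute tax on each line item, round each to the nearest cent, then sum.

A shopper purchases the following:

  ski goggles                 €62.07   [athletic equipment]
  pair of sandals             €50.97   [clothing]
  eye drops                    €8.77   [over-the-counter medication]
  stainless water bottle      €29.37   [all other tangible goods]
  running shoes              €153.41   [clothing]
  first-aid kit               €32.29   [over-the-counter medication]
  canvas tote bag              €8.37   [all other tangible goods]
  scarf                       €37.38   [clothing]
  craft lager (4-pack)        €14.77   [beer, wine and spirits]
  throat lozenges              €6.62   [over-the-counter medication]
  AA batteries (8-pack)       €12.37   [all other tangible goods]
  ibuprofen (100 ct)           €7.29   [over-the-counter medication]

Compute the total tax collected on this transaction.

Ski goggles €62.07: athletic equipment → 8.5% → €5.28
Pair of sandals €50.97: clothing, under €150.00 → 1.25% → €0.64
Eye drops €8.77: over-the-counter medication → 4.75% → €0.42
Stainless water bottle €29.37: all other tangible goods → 10% → €2.94
Running shoes €153.41: clothing, €150.00 or more → 7.25% → €11.12
First-aid kit €32.29: over-the-counter medication → 4.75% → €1.53
Canvas tote bag €8.37: all other tangible goods → 10% → €0.84
Scarf €37.38: clothing, under €150.00 → 1.25% → €0.47
Craft lager (4-pack) €14.77: beer, wine and spirits → 10% → €1.48
Throat lozenges €6.62: over-the-counter medication → 4.75% → €0.31
AA batteries (8-pack) €12.37: all other tangible goods → 10% → €1.24
Ibuprofen (100 ct) €7.29: over-the-counter medication → 4.75% → €0.35
Total tax = €5.28 + €0.64 + €0.42 + €2.94 + €11.12 + €1.53 + €0.84 + €0.47 + €1.48 + €0.31 + €1.24 + €0.35 = €26.62

€26.62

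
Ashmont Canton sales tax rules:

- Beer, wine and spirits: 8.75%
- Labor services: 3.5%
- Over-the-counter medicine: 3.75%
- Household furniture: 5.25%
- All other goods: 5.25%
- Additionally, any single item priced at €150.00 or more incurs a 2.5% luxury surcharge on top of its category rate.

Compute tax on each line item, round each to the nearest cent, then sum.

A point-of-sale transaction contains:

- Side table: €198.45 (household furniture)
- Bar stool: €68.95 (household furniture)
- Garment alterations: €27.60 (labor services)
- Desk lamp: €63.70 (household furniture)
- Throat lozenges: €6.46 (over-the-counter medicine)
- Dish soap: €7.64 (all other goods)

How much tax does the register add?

€23.95

Side table €198.45: household furniture → 5.25% + 2.5% surcharge = 7.75% → €15.38
Bar stool €68.95: household furniture → 5.25% → €3.62
Garment alterations €27.60: labor services → 3.5% → €0.97
Desk lamp €63.70: household furniture → 5.25% → €3.34
Throat lozenges €6.46: over-the-counter medicine → 3.75% → €0.24
Dish soap €7.64: all other goods → 5.25% → €0.40
Total tax = €15.38 + €3.62 + €0.97 + €3.34 + €0.24 + €0.40 = €23.95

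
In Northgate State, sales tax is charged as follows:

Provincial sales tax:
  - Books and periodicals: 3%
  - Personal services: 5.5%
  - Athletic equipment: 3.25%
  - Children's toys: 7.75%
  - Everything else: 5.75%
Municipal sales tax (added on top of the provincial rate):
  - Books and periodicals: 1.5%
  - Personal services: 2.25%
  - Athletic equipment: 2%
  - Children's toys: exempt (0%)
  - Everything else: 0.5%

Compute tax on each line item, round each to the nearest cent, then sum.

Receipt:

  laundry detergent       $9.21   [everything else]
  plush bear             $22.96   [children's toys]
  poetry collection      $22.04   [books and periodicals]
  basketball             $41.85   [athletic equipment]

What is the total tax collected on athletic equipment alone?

Basketball $41.85: athletic equipment → 3.25% + 2% municipal = 5.25% → $2.20
Tax on athletic equipment = $2.20

$2.20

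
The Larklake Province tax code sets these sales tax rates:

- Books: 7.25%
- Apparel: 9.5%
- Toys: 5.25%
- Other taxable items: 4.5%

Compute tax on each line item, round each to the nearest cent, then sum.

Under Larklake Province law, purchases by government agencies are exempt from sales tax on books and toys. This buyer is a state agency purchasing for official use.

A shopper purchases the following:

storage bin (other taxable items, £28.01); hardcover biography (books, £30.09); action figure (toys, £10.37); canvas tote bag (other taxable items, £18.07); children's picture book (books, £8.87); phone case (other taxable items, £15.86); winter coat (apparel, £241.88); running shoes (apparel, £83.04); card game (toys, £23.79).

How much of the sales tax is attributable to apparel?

£30.87

Winter coat £241.88: apparel → 9.5% → £22.98
Running shoes £83.04: apparel → 9.5% → £7.89
Tax on apparel = £22.98 + £7.89 = £30.87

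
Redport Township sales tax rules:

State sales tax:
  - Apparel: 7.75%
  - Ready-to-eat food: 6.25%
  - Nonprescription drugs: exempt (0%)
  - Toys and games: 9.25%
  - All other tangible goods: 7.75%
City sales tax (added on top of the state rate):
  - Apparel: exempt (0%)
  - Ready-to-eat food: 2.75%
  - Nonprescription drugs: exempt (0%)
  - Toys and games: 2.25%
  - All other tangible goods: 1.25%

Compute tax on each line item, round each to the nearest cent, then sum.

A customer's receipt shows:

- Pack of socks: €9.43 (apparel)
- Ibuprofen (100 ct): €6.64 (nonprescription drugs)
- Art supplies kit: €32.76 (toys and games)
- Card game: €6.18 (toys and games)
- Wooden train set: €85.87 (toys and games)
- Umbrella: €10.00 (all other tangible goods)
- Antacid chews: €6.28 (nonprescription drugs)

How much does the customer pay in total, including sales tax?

Pack of socks €9.43: apparel → 7.75% + 0% city = 7.75% → €0.73
Ibuprofen (100 ct) €6.64: nonprescription drugs → 0% + 0% city = 0% → €0.00
Art supplies kit €32.76: toys and games → 9.25% + 2.25% city = 11.5% → €3.77
Card game €6.18: toys and games → 9.25% + 2.25% city = 11.5% → €0.71
Wooden train set €85.87: toys and games → 9.25% + 2.25% city = 11.5% → €9.88
Umbrella €10.00: all other tangible goods → 7.75% + 1.25% city = 9% → €0.90
Antacid chews €6.28: nonprescription drugs → 0% + 0% city = 0% → €0.00
Subtotal = €157.16; tax = €15.99; total due = €173.15

€173.15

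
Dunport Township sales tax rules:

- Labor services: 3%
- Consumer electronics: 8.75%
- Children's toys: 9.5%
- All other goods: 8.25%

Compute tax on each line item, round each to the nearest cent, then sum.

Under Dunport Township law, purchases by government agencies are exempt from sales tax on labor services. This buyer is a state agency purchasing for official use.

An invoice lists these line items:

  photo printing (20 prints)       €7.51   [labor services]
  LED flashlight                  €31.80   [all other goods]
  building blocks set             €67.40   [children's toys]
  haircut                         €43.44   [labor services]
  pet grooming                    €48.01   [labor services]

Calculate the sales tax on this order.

Photo printing (20 prints) €7.51: labor services, buyer-exempt → 0% → €0.00
LED flashlight €31.80: all other goods → 8.25% → €2.62
Building blocks set €67.40: children's toys → 9.5% → €6.40
Haircut €43.44: labor services, buyer-exempt → 0% → €0.00
Pet grooming €48.01: labor services, buyer-exempt → 0% → €0.00
Total tax = €2.62 + €6.40 = €9.02

€9.02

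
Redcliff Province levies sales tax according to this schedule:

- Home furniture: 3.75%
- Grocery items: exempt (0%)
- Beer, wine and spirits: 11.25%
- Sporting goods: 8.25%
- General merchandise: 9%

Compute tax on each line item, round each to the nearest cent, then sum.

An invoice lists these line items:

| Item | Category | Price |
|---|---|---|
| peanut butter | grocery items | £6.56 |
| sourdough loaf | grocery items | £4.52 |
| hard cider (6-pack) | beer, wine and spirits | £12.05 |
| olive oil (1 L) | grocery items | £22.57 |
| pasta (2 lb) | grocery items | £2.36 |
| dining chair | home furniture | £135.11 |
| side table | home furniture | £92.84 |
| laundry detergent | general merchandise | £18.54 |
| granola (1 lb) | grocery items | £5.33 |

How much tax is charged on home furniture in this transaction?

Dining chair £135.11: home furniture → 3.75% → £5.07
Side table £92.84: home furniture → 3.75% → £3.48
Tax on home furniture = £5.07 + £3.48 = £8.55

£8.55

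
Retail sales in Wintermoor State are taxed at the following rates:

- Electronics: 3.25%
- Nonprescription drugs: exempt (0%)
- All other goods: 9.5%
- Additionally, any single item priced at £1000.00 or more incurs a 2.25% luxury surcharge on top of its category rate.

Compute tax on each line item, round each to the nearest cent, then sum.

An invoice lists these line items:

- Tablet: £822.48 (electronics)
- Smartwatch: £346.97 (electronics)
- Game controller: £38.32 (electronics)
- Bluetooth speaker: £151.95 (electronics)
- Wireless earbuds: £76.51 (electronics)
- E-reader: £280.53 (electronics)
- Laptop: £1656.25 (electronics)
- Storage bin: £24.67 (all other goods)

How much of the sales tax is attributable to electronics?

£146.90

Tablet £822.48: electronics → 3.25% → £26.73
Smartwatch £346.97: electronics → 3.25% → £11.28
Game controller £38.32: electronics → 3.25% → £1.25
Bluetooth speaker £151.95: electronics → 3.25% → £4.94
Wireless earbuds £76.51: electronics → 3.25% → £2.49
E-reader £280.53: electronics → 3.25% → £9.12
Laptop £1656.25: electronics → 3.25% + 2.25% surcharge = 5.5% → £91.09
Tax on electronics = £26.73 + £11.28 + £1.25 + £4.94 + £2.49 + £9.12 + £91.09 = £146.90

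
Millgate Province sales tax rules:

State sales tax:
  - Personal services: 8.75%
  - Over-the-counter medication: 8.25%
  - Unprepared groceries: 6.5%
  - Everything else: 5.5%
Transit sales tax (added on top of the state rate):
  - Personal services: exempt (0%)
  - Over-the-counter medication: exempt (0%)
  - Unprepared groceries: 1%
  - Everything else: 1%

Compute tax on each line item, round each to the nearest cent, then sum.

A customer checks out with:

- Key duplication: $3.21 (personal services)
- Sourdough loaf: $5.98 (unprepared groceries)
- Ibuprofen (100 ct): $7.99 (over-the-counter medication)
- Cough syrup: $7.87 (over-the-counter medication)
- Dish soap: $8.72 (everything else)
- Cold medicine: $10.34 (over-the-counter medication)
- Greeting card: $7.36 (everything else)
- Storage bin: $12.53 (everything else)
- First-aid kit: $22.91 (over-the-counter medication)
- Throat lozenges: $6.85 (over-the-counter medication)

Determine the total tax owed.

Key duplication $3.21: personal services → 8.75% + 0% transit = 8.75% → $0.28
Sourdough loaf $5.98: unprepared groceries → 6.5% + 1% transit = 7.5% → $0.45
Ibuprofen (100 ct) $7.99: over-the-counter medication → 8.25% + 0% transit = 8.25% → $0.66
Cough syrup $7.87: over-the-counter medication → 8.25% + 0% transit = 8.25% → $0.65
Dish soap $8.72: everything else → 5.5% + 1% transit = 6.5% → $0.57
Cold medicine $10.34: over-the-counter medication → 8.25% + 0% transit = 8.25% → $0.85
Greeting card $7.36: everything else → 5.5% + 1% transit = 6.5% → $0.48
Storage bin $12.53: everything else → 5.5% + 1% transit = 6.5% → $0.81
First-aid kit $22.91: over-the-counter medication → 8.25% + 0% transit = 8.25% → $1.89
Throat lozenges $6.85: over-the-counter medication → 8.25% + 0% transit = 8.25% → $0.57
Total tax = $0.28 + $0.45 + $0.66 + $0.65 + $0.57 + $0.85 + $0.48 + $0.81 + $1.89 + $0.57 = $7.21

$7.21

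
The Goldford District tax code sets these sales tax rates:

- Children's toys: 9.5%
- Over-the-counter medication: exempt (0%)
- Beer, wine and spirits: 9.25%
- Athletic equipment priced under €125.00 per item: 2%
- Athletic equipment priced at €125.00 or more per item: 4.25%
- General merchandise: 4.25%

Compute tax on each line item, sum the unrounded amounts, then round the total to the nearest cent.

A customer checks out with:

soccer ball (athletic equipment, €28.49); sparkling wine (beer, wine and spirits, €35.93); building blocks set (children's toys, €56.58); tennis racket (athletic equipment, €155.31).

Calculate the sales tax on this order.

€15.87

Soccer ball €28.49: athletic equipment, under €125.00 → 2% → €0.5698
Sparkling wine €35.93: beer, wine and spirits → 9.25% → €3.323525
Building blocks set €56.58: children's toys → 9.5% → €5.3751
Tennis racket €155.31: athletic equipment, €125.00 or more → 4.25% → €6.600675
Unrounded tax sum = €15.8691 → €15.87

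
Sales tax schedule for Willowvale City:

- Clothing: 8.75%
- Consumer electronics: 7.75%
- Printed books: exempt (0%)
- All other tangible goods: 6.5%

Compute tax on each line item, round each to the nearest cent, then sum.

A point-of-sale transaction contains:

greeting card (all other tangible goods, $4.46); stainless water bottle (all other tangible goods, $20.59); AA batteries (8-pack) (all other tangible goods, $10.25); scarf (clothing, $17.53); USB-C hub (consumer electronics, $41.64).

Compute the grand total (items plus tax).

$101.53

Greeting card $4.46: all other tangible goods → 6.5% → $0.29
Stainless water bottle $20.59: all other tangible goods → 6.5% → $1.34
AA batteries (8-pack) $10.25: all other tangible goods → 6.5% → $0.67
Scarf $17.53: clothing → 8.75% → $1.53
USB-C hub $41.64: consumer electronics → 7.75% → $3.23
Subtotal = $94.47; tax = $7.06; total due = $101.53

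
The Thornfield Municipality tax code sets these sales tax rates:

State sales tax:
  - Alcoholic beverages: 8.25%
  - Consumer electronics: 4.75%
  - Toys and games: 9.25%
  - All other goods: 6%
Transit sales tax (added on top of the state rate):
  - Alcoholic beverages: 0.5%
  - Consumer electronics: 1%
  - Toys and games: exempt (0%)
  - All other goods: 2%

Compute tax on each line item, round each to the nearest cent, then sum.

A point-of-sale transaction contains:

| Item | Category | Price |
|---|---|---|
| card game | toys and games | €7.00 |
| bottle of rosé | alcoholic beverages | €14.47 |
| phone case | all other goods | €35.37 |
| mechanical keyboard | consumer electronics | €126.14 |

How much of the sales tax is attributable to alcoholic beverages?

Bottle of rosé €14.47: alcoholic beverages → 8.25% + 0.5% transit = 8.75% → €1.27
Tax on alcoholic beverages = €1.27

€1.27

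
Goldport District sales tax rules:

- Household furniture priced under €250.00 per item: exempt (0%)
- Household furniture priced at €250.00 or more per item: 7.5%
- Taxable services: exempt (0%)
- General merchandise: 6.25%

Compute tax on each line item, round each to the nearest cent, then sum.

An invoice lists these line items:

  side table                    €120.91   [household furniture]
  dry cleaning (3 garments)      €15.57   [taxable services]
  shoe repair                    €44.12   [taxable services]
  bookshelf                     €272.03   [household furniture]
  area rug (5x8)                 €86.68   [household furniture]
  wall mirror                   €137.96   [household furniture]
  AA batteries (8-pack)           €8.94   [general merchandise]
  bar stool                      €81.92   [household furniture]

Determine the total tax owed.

€20.96

Side table €120.91: household furniture, under €250.00 → 0% → €0.00
Dry cleaning (3 garments) €15.57: taxable services → 0% → €0.00
Shoe repair €44.12: taxable services → 0% → €0.00
Bookshelf €272.03: household furniture, €250.00 or more → 7.5% → €20.40
Area rug (5x8) €86.68: household furniture, under €250.00 → 0% → €0.00
Wall mirror €137.96: household furniture, under €250.00 → 0% → €0.00
AA batteries (8-pack) €8.94: general merchandise → 6.25% → €0.56
Bar stool €81.92: household furniture, under €250.00 → 0% → €0.00
Total tax = €20.40 + €0.56 = €20.96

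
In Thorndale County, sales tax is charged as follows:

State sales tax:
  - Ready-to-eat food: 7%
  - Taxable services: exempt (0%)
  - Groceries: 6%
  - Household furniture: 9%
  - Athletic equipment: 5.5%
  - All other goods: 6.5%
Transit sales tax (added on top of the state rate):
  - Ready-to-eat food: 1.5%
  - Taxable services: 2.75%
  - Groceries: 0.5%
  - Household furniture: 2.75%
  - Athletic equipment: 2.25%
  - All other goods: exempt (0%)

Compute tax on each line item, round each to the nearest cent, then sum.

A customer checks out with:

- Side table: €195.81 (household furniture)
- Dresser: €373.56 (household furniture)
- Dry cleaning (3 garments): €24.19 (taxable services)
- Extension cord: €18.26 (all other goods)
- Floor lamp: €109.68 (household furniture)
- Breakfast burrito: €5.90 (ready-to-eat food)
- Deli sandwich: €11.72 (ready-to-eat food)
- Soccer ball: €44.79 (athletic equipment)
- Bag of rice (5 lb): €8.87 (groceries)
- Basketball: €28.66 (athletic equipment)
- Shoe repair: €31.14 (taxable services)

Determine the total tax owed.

Side table €195.81: household furniture → 9% + 2.75% transit = 11.75% → €23.01
Dresser €373.56: household furniture → 9% + 2.75% transit = 11.75% → €43.89
Dry cleaning (3 garments) €24.19: taxable services → 0% + 2.75% transit = 2.75% → €0.67
Extension cord €18.26: all other goods → 6.5% + 0% transit = 6.5% → €1.19
Floor lamp €109.68: household furniture → 9% + 2.75% transit = 11.75% → €12.89
Breakfast burrito €5.90: ready-to-eat food → 7% + 1.5% transit = 8.5% → €0.50
Deli sandwich €11.72: ready-to-eat food → 7% + 1.5% transit = 8.5% → €1.00
Soccer ball €44.79: athletic equipment → 5.5% + 2.25% transit = 7.75% → €3.47
Bag of rice (5 lb) €8.87: groceries → 6% + 0.5% transit = 6.5% → €0.58
Basketball €28.66: athletic equipment → 5.5% + 2.25% transit = 7.75% → €2.22
Shoe repair €31.14: taxable services → 0% + 2.75% transit = 2.75% → €0.86
Total tax = €23.01 + €43.89 + €0.67 + €1.19 + €12.89 + €0.50 + €1.00 + €3.47 + €0.58 + €2.22 + €0.86 = €90.28

€90.28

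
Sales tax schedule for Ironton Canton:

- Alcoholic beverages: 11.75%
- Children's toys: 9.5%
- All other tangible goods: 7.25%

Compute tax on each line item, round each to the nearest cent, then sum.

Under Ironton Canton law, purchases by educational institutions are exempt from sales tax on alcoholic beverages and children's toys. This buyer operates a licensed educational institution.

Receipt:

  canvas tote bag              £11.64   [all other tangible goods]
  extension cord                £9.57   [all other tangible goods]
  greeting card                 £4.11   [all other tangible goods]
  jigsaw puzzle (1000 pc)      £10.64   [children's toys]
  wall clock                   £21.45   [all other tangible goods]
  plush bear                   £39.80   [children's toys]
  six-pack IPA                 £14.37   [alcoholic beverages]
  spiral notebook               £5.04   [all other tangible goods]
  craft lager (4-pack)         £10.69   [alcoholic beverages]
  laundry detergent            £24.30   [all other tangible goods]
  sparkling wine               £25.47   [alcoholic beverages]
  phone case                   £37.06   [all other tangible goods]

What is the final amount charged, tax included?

Canvas tote bag £11.64: all other tangible goods → 7.25% → £0.84
Extension cord £9.57: all other tangible goods → 7.25% → £0.69
Greeting card £4.11: all other tangible goods → 7.25% → £0.30
Jigsaw puzzle (1000 pc) £10.64: children's toys, buyer-exempt → 0% → £0.00
Wall clock £21.45: all other tangible goods → 7.25% → £1.56
Plush bear £39.80: children's toys, buyer-exempt → 0% → £0.00
Six-pack IPA £14.37: alcoholic beverages, buyer-exempt → 0% → £0.00
Spiral notebook £5.04: all other tangible goods → 7.25% → £0.37
Craft lager (4-pack) £10.69: alcoholic beverages, buyer-exempt → 0% → £0.00
Laundry detergent £24.30: all other tangible goods → 7.25% → £1.76
Sparkling wine £25.47: alcoholic beverages, buyer-exempt → 0% → £0.00
Phone case £37.06: all other tangible goods → 7.25% → £2.69
Subtotal = £214.14; tax = £8.21; total due = £222.35

£222.35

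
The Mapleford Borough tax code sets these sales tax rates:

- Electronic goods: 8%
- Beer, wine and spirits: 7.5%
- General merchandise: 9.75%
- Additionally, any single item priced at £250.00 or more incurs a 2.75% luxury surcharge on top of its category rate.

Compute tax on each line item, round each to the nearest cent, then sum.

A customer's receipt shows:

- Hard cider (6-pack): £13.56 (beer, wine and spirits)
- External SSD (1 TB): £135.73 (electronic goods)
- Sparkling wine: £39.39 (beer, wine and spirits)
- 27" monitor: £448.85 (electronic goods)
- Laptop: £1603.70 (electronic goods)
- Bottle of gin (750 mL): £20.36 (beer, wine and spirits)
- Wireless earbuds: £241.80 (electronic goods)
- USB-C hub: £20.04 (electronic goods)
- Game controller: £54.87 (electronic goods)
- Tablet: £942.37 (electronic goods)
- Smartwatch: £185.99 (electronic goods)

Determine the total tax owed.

Hard cider (6-pack) £13.56: beer, wine and spirits → 7.5% → £1.02
External SSD (1 TB) £135.73: electronic goods → 8% → £10.86
Sparkling wine £39.39: beer, wine and spirits → 7.5% → £2.95
27" monitor £448.85: electronic goods → 8% + 2.75% surcharge = 10.75% → £48.25
Laptop £1603.70: electronic goods → 8% + 2.75% surcharge = 10.75% → £172.40
Bottle of gin (750 mL) £20.36: beer, wine and spirits → 7.5% → £1.53
Wireless earbuds £241.80: electronic goods → 8% → £19.34
USB-C hub £20.04: electronic goods → 8% → £1.60
Game controller £54.87: electronic goods → 8% → £4.39
Tablet £942.37: electronic goods → 8% + 2.75% surcharge = 10.75% → £101.30
Smartwatch £185.99: electronic goods → 8% → £14.88
Total tax = £1.02 + £10.86 + £2.95 + £48.25 + £172.40 + £1.53 + £19.34 + £1.60 + £4.39 + £101.30 + £14.88 = £378.52

£378.52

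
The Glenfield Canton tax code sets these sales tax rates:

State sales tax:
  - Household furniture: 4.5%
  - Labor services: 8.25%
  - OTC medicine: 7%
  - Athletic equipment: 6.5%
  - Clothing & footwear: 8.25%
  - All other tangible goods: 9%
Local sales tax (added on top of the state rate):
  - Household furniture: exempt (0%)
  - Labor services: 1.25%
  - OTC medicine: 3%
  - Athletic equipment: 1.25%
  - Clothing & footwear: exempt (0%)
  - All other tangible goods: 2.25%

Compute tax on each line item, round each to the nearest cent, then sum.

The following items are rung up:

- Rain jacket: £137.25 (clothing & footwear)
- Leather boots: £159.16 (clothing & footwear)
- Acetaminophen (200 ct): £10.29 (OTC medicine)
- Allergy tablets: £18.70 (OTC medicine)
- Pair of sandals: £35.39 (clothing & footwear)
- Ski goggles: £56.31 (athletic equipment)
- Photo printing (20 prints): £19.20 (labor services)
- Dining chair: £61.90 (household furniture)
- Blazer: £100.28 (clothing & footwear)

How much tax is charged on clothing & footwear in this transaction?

Rain jacket £137.25: clothing & footwear → 8.25% + 0% local = 8.25% → £11.32
Leather boots £159.16: clothing & footwear → 8.25% + 0% local = 8.25% → £13.13
Pair of sandals £35.39: clothing & footwear → 8.25% + 0% local = 8.25% → £2.92
Blazer £100.28: clothing & footwear → 8.25% + 0% local = 8.25% → £8.27
Tax on clothing & footwear = £11.32 + £13.13 + £2.92 + £8.27 = £35.64

£35.64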